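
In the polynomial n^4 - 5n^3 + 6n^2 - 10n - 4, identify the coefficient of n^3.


Read off the coefficient of n^3: -5


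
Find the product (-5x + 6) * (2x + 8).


Distribute each term of the first polynomial:
  (-5x)(2x + 8) = -10x^2 - 40x
  (6)(2x + 8) = 12x + 48
Sum: -10x^2 - 28x + 48


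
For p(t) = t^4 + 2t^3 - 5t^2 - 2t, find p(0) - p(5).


p(0) = 0
p(5) = 740
p(0) - p(5) = 0 - 740 = -740


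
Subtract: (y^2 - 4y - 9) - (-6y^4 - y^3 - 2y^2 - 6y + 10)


Distribute the minus sign:
  (y^2 - 4y - 9)
- (-6y^4 - y^3 - 2y^2 - 6y + 10)
Negate second polynomial: 6y^4 + y^3 + 2y^2 + 6y - 10
Add: 6y^4 + y^3 + 3y^2 + 2y - 19


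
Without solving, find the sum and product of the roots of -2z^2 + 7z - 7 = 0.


For az^2+bz+c=0: sum = -b/a, product = c/a.
a=-2, b=7, c=-7
Sum = -(7)/-2 = 7/2
Product = (-7)/-2 = 7/2


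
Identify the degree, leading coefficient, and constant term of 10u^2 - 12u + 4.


Highest power of u is 2, with coefficient 10. Constant term is 4.
Degree = 2, leading coefficient = 10, constant term = 4


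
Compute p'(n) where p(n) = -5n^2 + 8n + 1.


Apply the power rule term by term:
  d/dn(-5n^2) = -10n
  d/dn(8n) = 8
  d/dn(1) = 0
p'(n) = -10n + 8


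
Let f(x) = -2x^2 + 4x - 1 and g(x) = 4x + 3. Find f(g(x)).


Substitute g(x) into f:
f(g(x)) = -2*(4x + 3)^2 + 4*(4x + 3) + (-1)
(4x + 3)^2 = 16x^2 + 24x + 9
Expand and combine: -32x^2 - 32x - 7


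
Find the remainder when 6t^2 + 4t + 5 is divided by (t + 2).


By the Remainder Theorem, the remainder equals p(-2):
  6*(-2)^2 = 24
  4*(-2)^1 = -8
  constant: 5
Sum: 24 - 8 + 5 = 21


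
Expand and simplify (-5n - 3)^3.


Expand (-5n - 3)^3 by repeated multiplication:
  (-5n - 3)^2 = 25n^2 + 30n + 9
= -125n^3 - 225n^2 - 135n - 27


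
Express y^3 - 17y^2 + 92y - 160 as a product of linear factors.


Try integer roots (divisors of -160). y=5: p(5)=0.
Divide out (y - 5): quotient is y^2 - 12y + 32.
Factor the quadratic: (y - 4)(y - 8)
Result: (y - 5)(y - 4)(y - 8)


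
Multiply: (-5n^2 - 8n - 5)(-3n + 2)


Distribute each term of the first polynomial:
  (-5n^2)(-3n + 2) = 15n^3 - 10n^2
  (-8n)(-3n + 2) = 24n^2 - 16n
  (-5)(-3n + 2) = 15n - 10
Sum: 15n^3 + 14n^2 - n - 10


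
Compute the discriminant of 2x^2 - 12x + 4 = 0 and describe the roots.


D = b^2 - 4ac = (-12)^2 - 4(2)(4) = 144 - 32 = 112
Since D > 0: two distinct irrational roots


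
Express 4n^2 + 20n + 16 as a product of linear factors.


Roots satisfy r1 + r2 = -b/a = -5 and r1*r2 = c/a = 4.
So r1 = -1, r2 = -4.
4n^2 + 20n + 16 = 4(n - r1)(n - r2) = 4(n + 1)(n + 4)


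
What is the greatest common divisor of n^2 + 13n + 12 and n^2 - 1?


Factor each:
  n^2 + 13n + 12 = (n + 1)(n + 12)
  n^2 - 1 = (n + 1)(n - 1)
Common monic factor: n + 1


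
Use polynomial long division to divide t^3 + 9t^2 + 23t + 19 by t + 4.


(t^3 + 9t^2 + 23t + 19) / (t + 4)
Step 1: t^2 * (t + 4) = t^3 + 4t^2; subtract.
Step 2: 5t * (t + 4) = 5t^2 + 20t; subtract.
Step 3: 3 * (t + 4) = 3t + 12; subtract.
Quotient: t^2 + 5t + 3, Remainder: 7


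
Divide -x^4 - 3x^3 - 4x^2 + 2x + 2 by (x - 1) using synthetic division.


Synthetic division with c = 1. Coefficients: -1, -3, -4, 2, 2
Bring down -1.
  -1 * 1 = -1; -1 - 3 = -4
  -4 * 1 = -4; -4 - 4 = -8
  -8 * 1 = -8; -8 + 2 = -6
  -6 * 1 = -6; -6 + 2 = -4
Quotient: -x^3 - 4x^2 - 8x - 6, Remainder: -4


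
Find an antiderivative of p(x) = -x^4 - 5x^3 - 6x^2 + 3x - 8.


Reverse power rule on each term:
  ∫ -x^4 dx = -(1/5)x^5
  ∫ -5x^3 dx = -(5/4)x^4
  ∫ -6x^2 dx = -2x^3
  ∫ 3x dx = (3/2)x^2
  ∫ -8 dx = -8x
F(x) = -(1/5)x^5 - (5/4)x^4 - 2x^3 + (3/2)x^2 - 8x + C


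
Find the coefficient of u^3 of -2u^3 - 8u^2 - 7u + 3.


Read off the coefficient of u^3: -2


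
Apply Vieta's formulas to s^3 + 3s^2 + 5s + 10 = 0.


Monic cubic s^3+bs^2+cs+d=0: sum=-b, pairwise sum=c, product=-d.
b=3, c=5, d=10
r1+r2+r3 = -3
r1r2+r1r3+r2r3 = 5
r1r2r3 = -10


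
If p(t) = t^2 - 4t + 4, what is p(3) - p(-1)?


p(3) = 1
p(-1) = 9
p(3) - p(-1) = 1 - 9 = -8


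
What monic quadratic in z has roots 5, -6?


p(z) = (z - 5)(z + 6)
Expand: z^2 + z - 30


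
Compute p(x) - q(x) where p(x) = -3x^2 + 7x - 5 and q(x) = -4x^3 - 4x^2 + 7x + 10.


Distribute the minus sign:
  (-3x^2 + 7x - 5)
- (-4x^3 - 4x^2 + 7x + 10)
Negate second polynomial: 4x^3 + 4x^2 - 7x - 10
Add: 4x^3 + x^2 - 15


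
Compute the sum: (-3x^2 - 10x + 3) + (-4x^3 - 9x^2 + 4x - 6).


Align terms by degree and add:
  -3x^2 - 10x + 3
  -4x^3 - 9x^2 + 4x - 6
= -4x^3 - 12x^2 - 6x - 3


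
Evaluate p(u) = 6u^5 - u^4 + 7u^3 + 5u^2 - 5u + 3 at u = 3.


Using direct substitution:
  6 * (3)^5 = 1458
  -1 * (3)^4 = -81
  7 * (3)^3 = 189
  5 * (3)^2 = 45
  -5 * (3)^1 = -15
  constant: 3
Sum = 1458 - 81 + 189 + 45 - 15 + 3 = 1599


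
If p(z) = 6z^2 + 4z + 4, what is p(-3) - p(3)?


p(-3) = 46
p(3) = 70
p(-3) - p(3) = 46 - 70 = -24


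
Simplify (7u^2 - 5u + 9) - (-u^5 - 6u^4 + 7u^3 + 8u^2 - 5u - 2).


Distribute the minus sign:
  (7u^2 - 5u + 9)
- (-u^5 - 6u^4 + 7u^3 + 8u^2 - 5u - 2)
Negate second polynomial: u^5 + 6u^4 - 7u^3 - 8u^2 + 5u + 2
Add: u^5 + 6u^4 - 7u^3 - u^2 + 11


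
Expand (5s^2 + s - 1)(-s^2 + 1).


Distribute each term of the first polynomial:
  (5s^2)(-s^2 + 1) = -5s^4 + 5s^2
  (s)(-s^2 + 1) = -s^3 + s
  (-1)(-s^2 + 1) = s^2 - 1
Sum: -5s^4 - s^3 + 6s^2 + s - 1


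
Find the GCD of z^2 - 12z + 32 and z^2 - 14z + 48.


Factor each:
  z^2 - 12z + 32 = (z - 8)(z - 4)
  z^2 - 14z + 48 = (z - 8)(z - 6)
Common monic factor: z - 8


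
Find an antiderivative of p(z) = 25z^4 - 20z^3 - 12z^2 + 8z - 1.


Reverse power rule on each term:
  ∫ 25z^4 dz = 5z^5
  ∫ -20z^3 dz = -5z^4
  ∫ -12z^2 dz = -4z^3
  ∫ 8z dz = 4z^2
  ∫ -1 dz = -z
F(z) = 5z^5 - 5z^4 - 4z^3 + 4z^2 - z + C


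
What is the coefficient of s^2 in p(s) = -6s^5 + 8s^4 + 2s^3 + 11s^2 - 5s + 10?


Read off the coefficient of s^2: 11


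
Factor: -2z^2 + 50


Roots satisfy r1 + r2 = -b/a = 0 and r1*r2 = c/a = -25.
So r1 = -5, r2 = 5.
-2z^2 + 50 = -2(z - r1)(z - r2) = -2(z + 5)(z - 5)


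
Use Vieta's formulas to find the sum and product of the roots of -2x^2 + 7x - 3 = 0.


For ax^2+bx+c=0: sum = -b/a, product = c/a.
a=-2, b=7, c=-3
Sum = -(7)/-2 = 7/2
Product = (-3)/-2 = 3/2


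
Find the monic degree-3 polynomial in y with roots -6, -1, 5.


p(y) = (y + 6)(y + 1)(y - 5)
Expand: y^3 + 2y^2 - 29y - 30


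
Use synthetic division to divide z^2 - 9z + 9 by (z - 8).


Synthetic division with c = 8. Coefficients: 1, -9, 9
Bring down 1.
  1 * 8 = 8; 8 - 9 = -1
  -1 * 8 = -8; -8 + 9 = 1
Quotient: z - 1, Remainder: 1


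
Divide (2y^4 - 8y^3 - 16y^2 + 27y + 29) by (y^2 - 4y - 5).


(2y^4 - 8y^3 - 16y^2 + 27y + 29) / (y^2 - 4y - 5)
Step 1: 2y^2 * (y^2 - 4y - 5) = 2y^4 - 8y^3 - 10y^2; subtract.
Step 2: 0 * (y^2 - 4y - 5) = 0; subtract.
Step 3: -6 * (y^2 - 4y - 5) = -6y^2 + 24y + 30; subtract.
Quotient: 2y^2 - 6, Remainder: 3y - 1


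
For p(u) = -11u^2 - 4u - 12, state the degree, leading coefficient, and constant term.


Highest power of u is 2, with coefficient -11. Constant term is -12.
Degree = 2, leading coefficient = -11, constant term = -12


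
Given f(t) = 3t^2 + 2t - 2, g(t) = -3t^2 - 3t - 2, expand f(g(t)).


Substitute g(t) into f:
f(g(t)) = 3*(-3t^2 - 3t - 2)^2 + 2*(-3t^2 - 3t - 2) + (-2)
(-3t^2 - 3t - 2)^2 = 9t^4 + 18t^3 + 21t^2 + 12t + 4
Expand and combine: 27t^4 + 54t^3 + 57t^2 + 30t + 6


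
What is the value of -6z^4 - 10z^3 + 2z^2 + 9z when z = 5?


Using direct substitution:
  -6 * (5)^4 = -3750
  -10 * (5)^3 = -1250
  2 * (5)^2 = 50
  9 * (5)^1 = 45
  constant: 0
Sum = -3750 - 1250 + 50 + 45 + 0 = -4905


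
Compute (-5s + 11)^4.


Expand (-5s + 11)^4 by repeated multiplication:
  (-5s + 11)^2 = 25s^2 - 110s + 121
  (-5s + 11)^3 = -125s^3 + 825s^2 - 1815s + 1331
= 625s^4 - 5500s^3 + 18150s^2 - 26620s + 14641


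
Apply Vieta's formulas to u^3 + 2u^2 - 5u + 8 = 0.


Monic cubic u^3+bu^2+cu+d=0: sum=-b, pairwise sum=c, product=-d.
b=2, c=-5, d=8
r1+r2+r3 = -2
r1r2+r1r3+r2r3 = -5
r1r2r3 = -8


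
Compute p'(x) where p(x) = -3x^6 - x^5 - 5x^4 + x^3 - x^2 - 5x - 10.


Apply the power rule term by term:
  d/dx(-3x^6) = -18x^5
  d/dx(-x^5) = -5x^4
  d/dx(-5x^4) = -20x^3
  d/dx(x^3) = 3x^2
  d/dx(-x^2) = -2x
  d/dx(-5x) = -5
  d/dx(-10) = 0
p'(x) = -18x^5 - 5x^4 - 20x^3 + 3x^2 - 2x - 5


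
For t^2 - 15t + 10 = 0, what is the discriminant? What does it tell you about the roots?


D = b^2 - 4ac = (-15)^2 - 4(1)(10) = 225 - 40 = 185
Since D > 0: two distinct irrational roots


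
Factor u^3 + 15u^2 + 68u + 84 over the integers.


Try integer roots (divisors of 84). u=-2: p(-2)=0.
Divide out (u + 2): quotient is u^2 + 13u + 42.
Factor the quadratic: (u + 7)(u + 6)
Result: (u + 2)(u + 7)(u + 6)


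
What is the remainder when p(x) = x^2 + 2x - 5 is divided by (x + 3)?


By the Remainder Theorem, the remainder equals p(-3):
  1*(-3)^2 = 9
  2*(-3)^1 = -6
  constant: -5
Sum: 9 - 6 - 5 = -2


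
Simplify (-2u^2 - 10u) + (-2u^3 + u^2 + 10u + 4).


Align terms by degree and add:
  -2u^2 - 10u
  -2u^3 + u^2 + 10u + 4
= -2u^3 - u^2 + 4


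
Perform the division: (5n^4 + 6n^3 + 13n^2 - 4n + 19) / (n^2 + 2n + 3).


(5n^4 + 6n^3 + 13n^2 - 4n + 19) / (n^2 + 2n + 3)
Step 1: 5n^2 * (n^2 + 2n + 3) = 5n^4 + 10n^3 + 15n^2; subtract.
Step 2: -4n * (n^2 + 2n + 3) = -4n^3 - 8n^2 - 12n; subtract.
Step 3: 6 * (n^2 + 2n + 3) = 6n^2 + 12n + 18; subtract.
Quotient: 5n^2 - 4n + 6, Remainder: -4n + 1


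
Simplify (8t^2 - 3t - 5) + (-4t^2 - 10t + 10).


Align terms by degree and add:
  8t^2 - 3t - 5
  -4t^2 - 10t + 10
= 4t^2 - 13t + 5


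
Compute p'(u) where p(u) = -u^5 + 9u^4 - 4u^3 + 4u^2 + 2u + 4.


Apply the power rule term by term:
  d/du(-u^5) = -5u^4
  d/du(9u^4) = 36u^3
  d/du(-4u^3) = -12u^2
  d/du(4u^2) = 8u
  d/du(2u) = 2
  d/du(4) = 0
p'(u) = -5u^4 + 36u^3 - 12u^2 + 8u + 2


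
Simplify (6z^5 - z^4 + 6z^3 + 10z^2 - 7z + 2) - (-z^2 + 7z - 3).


Distribute the minus sign:
  (6z^5 - z^4 + 6z^3 + 10z^2 - 7z + 2)
- (-z^2 + 7z - 3)
Negate second polynomial: z^2 - 7z + 3
Add: 6z^5 - z^4 + 6z^3 + 11z^2 - 14z + 5


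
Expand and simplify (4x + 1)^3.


Expand (4x + 1)^3 by repeated multiplication:
  (4x + 1)^2 = 16x^2 + 8x + 1
= 64x^3 + 48x^2 + 12x + 1


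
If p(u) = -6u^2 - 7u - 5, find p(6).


Using direct substitution:
  -6 * (6)^2 = -216
  -7 * (6)^1 = -42
  constant: -5
Sum = -216 - 42 - 5 = -263


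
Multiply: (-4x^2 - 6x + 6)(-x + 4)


Distribute each term of the first polynomial:
  (-4x^2)(-x + 4) = 4x^3 - 16x^2
  (-6x)(-x + 4) = 6x^2 - 24x
  (6)(-x + 4) = -6x + 24
Sum: 4x^3 - 10x^2 - 30x + 24


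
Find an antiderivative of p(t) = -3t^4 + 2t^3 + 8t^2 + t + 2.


Reverse power rule on each term:
  ∫ -3t^4 dt = -(3/5)t^5
  ∫ 2t^3 dt = (1/2)t^4
  ∫ 8t^2 dt = (8/3)t^3
  ∫ t dt = (1/2)t^2
  ∫ 2 dt = 2t
F(t) = -(3/5)t^5 + (1/2)t^4 + (8/3)t^3 + (1/2)t^2 + 2t + C


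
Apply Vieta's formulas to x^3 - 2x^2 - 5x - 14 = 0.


Monic cubic x^3+bx^2+cx+d=0: sum=-b, pairwise sum=c, product=-d.
b=-2, c=-5, d=-14
r1+r2+r3 = 2
r1r2+r1r3+r2r3 = -5
r1r2r3 = 14


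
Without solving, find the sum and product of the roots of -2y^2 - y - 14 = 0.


For ay^2+by+c=0: sum = -b/a, product = c/a.
a=-2, b=-1, c=-14
Sum = -(-1)/-2 = -1/2
Product = (-14)/-2 = 7


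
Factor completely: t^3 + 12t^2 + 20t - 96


Try integer roots (divisors of -96). t=2: p(2)=0.
Divide out (t - 2): quotient is t^2 + 14t + 48.
Factor the quadratic: (t + 6)(t + 8)
Result: (t - 2)(t + 6)(t + 8)


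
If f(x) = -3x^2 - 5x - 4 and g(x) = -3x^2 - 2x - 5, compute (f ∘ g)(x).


Substitute g(x) into f:
f(g(x)) = -3*(-3x^2 - 2x - 5)^2 + (-5)*(-3x^2 - 2x - 5) + (-4)
(-3x^2 - 2x - 5)^2 = 9x^4 + 12x^3 + 34x^2 + 20x + 25
Expand and combine: -27x^4 - 36x^3 - 87x^2 - 50x - 54


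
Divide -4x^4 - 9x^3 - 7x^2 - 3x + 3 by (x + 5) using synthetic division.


Synthetic division with c = -5. Coefficients: -4, -9, -7, -3, 3
Bring down -4.
  -4 * -5 = 20; 20 - 9 = 11
  11 * -5 = -55; -55 - 7 = -62
  -62 * -5 = 310; 310 - 3 = 307
  307 * -5 = -1535; -1535 + 3 = -1532
Quotient: -4x^3 + 11x^2 - 62x + 307, Remainder: -1532


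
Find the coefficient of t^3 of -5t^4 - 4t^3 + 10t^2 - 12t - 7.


Read off the coefficient of t^3: -4


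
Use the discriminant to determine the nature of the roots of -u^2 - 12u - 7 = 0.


D = b^2 - 4ac = (-12)^2 - 4(-1)(-7) = 144 - 28 = 116
Since D > 0: two distinct irrational roots


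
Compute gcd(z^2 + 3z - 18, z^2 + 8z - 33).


Factor each:
  z^2 + 3z - 18 = (z - 3)(z + 6)
  z^2 + 8z - 33 = (z - 3)(z + 11)
Common monic factor: z - 3


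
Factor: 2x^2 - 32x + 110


Roots satisfy r1 + r2 = -b/a = 16 and r1*r2 = c/a = 55.
So r1 = 11, r2 = 5.
2x^2 - 32x + 110 = 2(x - r1)(x - r2) = 2(x - 11)(x - 5)


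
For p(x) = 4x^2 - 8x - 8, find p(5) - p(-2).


p(5) = 52
p(-2) = 24
p(5) - p(-2) = 52 - 24 = 28


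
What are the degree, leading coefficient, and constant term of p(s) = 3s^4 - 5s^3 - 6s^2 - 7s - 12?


Highest power of s is 4, with coefficient 3. Constant term is -12.
Degree = 4, leading coefficient = 3, constant term = -12


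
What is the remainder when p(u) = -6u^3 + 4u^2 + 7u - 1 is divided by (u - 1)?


By the Remainder Theorem, the remainder equals p(1):
  -6*(1)^3 = -6
  4*(1)^2 = 4
  7*(1)^1 = 7
  constant: -1
Sum: -6 + 4 + 7 - 1 = 4


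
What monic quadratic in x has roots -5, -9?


p(x) = (x + 5)(x + 9)
Expand: x^2 + 14x + 45


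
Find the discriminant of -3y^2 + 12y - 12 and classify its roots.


D = b^2 - 4ac = (12)^2 - 4(-3)(-12) = 144 - 144 = 0
Since D = 0: one repeated real root


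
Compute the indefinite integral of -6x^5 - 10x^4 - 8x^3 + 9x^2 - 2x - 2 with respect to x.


Reverse power rule on each term:
  ∫ -6x^5 dx = -x^6
  ∫ -10x^4 dx = -2x^5
  ∫ -8x^3 dx = -2x^4
  ∫ 9x^2 dx = 3x^3
  ∫ -2x dx = -x^2
  ∫ -2 dx = -2x
F(x) = -x^6 - 2x^5 - 2x^4 + 3x^3 - x^2 - 2x + C


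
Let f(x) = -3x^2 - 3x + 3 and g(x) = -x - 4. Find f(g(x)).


Substitute g(x) into f:
f(g(x)) = -3*(-x - 4)^2 + (-3)*(-x - 4) + 3
(-x - 4)^2 = x^2 + 8x + 16
Expand and combine: -3x^2 - 21x - 33


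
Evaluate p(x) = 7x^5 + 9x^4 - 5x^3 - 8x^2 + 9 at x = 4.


Using direct substitution:
  7 * (4)^5 = 7168
  9 * (4)^4 = 2304
  -5 * (4)^3 = -320
  -8 * (4)^2 = -128
  0 * (4)^1 = 0
  constant: 9
Sum = 7168 + 2304 - 320 - 128 + 0 + 9 = 9033


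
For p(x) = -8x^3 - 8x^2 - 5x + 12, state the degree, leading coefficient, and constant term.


Highest power of x is 3, with coefficient -8. Constant term is 12.
Degree = 3, leading coefficient = -8, constant term = 12


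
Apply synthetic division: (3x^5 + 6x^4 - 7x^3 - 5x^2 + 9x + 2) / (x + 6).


Synthetic division with c = -6. Coefficients: 3, 6, -7, -5, 9, 2
Bring down 3.
  3 * -6 = -18; -18 + 6 = -12
  -12 * -6 = 72; 72 - 7 = 65
  65 * -6 = -390; -390 - 5 = -395
  -395 * -6 = 2370; 2370 + 9 = 2379
  2379 * -6 = -14274; -14274 + 2 = -14272
Quotient: 3x^4 - 12x^3 + 65x^2 - 395x + 2379, Remainder: -14272


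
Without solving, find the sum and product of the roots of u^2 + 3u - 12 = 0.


For au^2+bu+c=0: sum = -b/a, product = c/a.
a=1, b=3, c=-12
Sum = -(3)/1 = -3
Product = (-12)/1 = -12


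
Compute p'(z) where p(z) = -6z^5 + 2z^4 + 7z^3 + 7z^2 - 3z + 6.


Apply the power rule term by term:
  d/dz(-6z^5) = -30z^4
  d/dz(2z^4) = 8z^3
  d/dz(7z^3) = 21z^2
  d/dz(7z^2) = 14z
  d/dz(-3z) = -3
  d/dz(6) = 0
p'(z) = -30z^4 + 8z^3 + 21z^2 + 14z - 3


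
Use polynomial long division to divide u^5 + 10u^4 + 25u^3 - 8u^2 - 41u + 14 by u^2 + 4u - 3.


(u^5 + 10u^4 + 25u^3 - 8u^2 - 41u + 14) / (u^2 + 4u - 3)
Step 1: u^3 * (u^2 + 4u - 3) = u^5 + 4u^4 - 3u^3; subtract.
Step 2: 6u^2 * (u^2 + 4u - 3) = 6u^4 + 24u^3 - 18u^2; subtract.
Step 3: 4u * (u^2 + 4u - 3) = 4u^3 + 16u^2 - 12u; subtract.
Step 4: -6 * (u^2 + 4u - 3) = -6u^2 - 24u + 18; subtract.
Quotient: u^3 + 6u^2 + 4u - 6, Remainder: -5u - 4


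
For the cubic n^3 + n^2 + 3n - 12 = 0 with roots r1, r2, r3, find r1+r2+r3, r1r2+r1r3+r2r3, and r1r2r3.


Monic cubic n^3+bn^2+cn+d=0: sum=-b, pairwise sum=c, product=-d.
b=1, c=3, d=-12
r1+r2+r3 = -1
r1r2+r1r3+r2r3 = 3
r1r2r3 = 12


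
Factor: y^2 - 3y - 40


Roots satisfy r1 + r2 = -b/a = 3 and r1*r2 = c/a = -40.
So r1 = 8, r2 = -5.
y^2 - 3y - 40 = (y - r1)(y - r2) = (y - 8)(y + 5)


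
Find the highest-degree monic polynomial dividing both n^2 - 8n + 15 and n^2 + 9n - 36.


Factor each:
  n^2 - 8n + 15 = (n - 3)(n - 5)
  n^2 + 9n - 36 = (n - 3)(n + 12)
Common monic factor: n - 3


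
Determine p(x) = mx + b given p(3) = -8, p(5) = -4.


p(x) = mx + b. Using p(3)=-8, p(5)=-4:
m = (-8 + 4)/(3 - 5) = -4/-2 = 2
b = -8 - m*(3) = -8 - 6 = -14
p(x) = 2x - 14


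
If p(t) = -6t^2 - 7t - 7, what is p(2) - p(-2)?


p(2) = -45
p(-2) = -17
p(2) - p(-2) = -45 + 17 = -28


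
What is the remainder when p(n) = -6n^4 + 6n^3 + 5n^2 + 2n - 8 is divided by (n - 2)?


By the Remainder Theorem, the remainder equals p(2):
  -6*(2)^4 = -96
  6*(2)^3 = 48
  5*(2)^2 = 20
  2*(2)^1 = 4
  constant: -8
Sum: -96 + 48 + 20 + 4 - 8 = -32


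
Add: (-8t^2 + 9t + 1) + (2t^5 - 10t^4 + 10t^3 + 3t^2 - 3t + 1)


Align terms by degree and add:
  -8t^2 + 9t + 1
+ 2t^5 - 10t^4 + 10t^3 + 3t^2 - 3t + 1
= 2t^5 - 10t^4 + 10t^3 - 5t^2 + 6t + 2


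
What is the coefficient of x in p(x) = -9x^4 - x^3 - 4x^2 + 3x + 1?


Read off the coefficient of x: 3


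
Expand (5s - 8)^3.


Expand (5s - 8)^3 by repeated multiplication:
  (5s - 8)^2 = 25s^2 - 80s + 64
= 125s^3 - 600s^2 + 960s - 512


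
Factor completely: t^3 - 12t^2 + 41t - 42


Try integer roots (divisors of -42). t=7: p(7)=0.
Divide out (t - 7): quotient is t^2 - 5t + 6.
Factor the quadratic: (t - 3)(t - 2)
Result: (t - 7)(t - 3)(t - 2)


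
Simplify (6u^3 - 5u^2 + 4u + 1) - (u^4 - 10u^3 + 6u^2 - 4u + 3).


Distribute the minus sign:
  (6u^3 - 5u^2 + 4u + 1)
- (u^4 - 10u^3 + 6u^2 - 4u + 3)
Negate second polynomial: -u^4 + 10u^3 - 6u^2 + 4u - 3
Add: -u^4 + 16u^3 - 11u^2 + 8u - 2


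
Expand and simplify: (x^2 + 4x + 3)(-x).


Distribute each term of the first polynomial:
  (x^2)(-x) = -x^3
  (4x)(-x) = -4x^2
  (3)(-x) = -3x
Sum: -x^3 - 4x^2 - 3x


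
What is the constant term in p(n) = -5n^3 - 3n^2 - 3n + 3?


Read off the constant term: 3


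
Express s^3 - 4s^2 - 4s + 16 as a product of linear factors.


Try integer roots (divisors of 16). s=4: p(4)=0.
Divide out (s - 4): quotient is s^2 - 4.
Factor the quadratic: (s + 2)(s - 2)
Result: (s - 4)(s + 2)(s - 2)


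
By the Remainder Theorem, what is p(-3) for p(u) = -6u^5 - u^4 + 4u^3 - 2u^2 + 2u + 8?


By the Remainder Theorem, the remainder equals p(-3):
  -6*(-3)^5 = 1458
  -1*(-3)^4 = -81
  4*(-3)^3 = -108
  -2*(-3)^2 = -18
  2*(-3)^1 = -6
  constant: 8
Sum: 1458 - 81 - 108 - 18 - 6 + 8 = 1253


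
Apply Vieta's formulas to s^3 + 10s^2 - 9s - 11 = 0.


Monic cubic s^3+bs^2+cs+d=0: sum=-b, pairwise sum=c, product=-d.
b=10, c=-9, d=-11
r1+r2+r3 = -10
r1r2+r1r3+r2r3 = -9
r1r2r3 = 11


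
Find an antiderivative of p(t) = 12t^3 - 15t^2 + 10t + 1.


Reverse power rule on each term:
  ∫ 12t^3 dt = 3t^4
  ∫ -15t^2 dt = -5t^3
  ∫ 10t dt = 5t^2
  ∫ 1 dt = t
F(t) = 3t^4 - 5t^3 + 5t^2 + t + C


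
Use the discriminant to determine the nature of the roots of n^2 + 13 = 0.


D = b^2 - 4ac = (0)^2 - 4(1)(13) = 0 - 52 = -52
Since D < 0: two complex conjugate roots (no real roots)


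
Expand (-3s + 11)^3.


Expand (-3s + 11)^3 by repeated multiplication:
  (-3s + 11)^2 = 9s^2 - 66s + 121
= -27s^3 + 297s^2 - 1089s + 1331


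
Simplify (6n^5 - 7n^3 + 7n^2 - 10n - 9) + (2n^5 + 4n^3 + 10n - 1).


Align terms by degree and add:
  6n^5 - 7n^3 + 7n^2 - 10n - 9
+ 2n^5 + 4n^3 + 10n - 1
= 8n^5 - 3n^3 + 7n^2 - 10


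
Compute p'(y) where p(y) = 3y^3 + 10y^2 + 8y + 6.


Apply the power rule term by term:
  d/dy(3y^3) = 9y^2
  d/dy(10y^2) = 20y
  d/dy(8y) = 8
  d/dy(6) = 0
p'(y) = 9y^2 + 20y + 8


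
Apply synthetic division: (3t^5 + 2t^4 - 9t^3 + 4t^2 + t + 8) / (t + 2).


Synthetic division with c = -2. Coefficients: 3, 2, -9, 4, 1, 8
Bring down 3.
  3 * -2 = -6; -6 + 2 = -4
  -4 * -2 = 8; 8 - 9 = -1
  -1 * -2 = 2; 2 + 4 = 6
  6 * -2 = -12; -12 + 1 = -11
  -11 * -2 = 22; 22 + 8 = 30
Quotient: 3t^4 - 4t^3 - t^2 + 6t - 11, Remainder: 30


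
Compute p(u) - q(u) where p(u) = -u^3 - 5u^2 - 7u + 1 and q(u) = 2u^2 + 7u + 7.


Distribute the minus sign:
  (-u^3 - 5u^2 - 7u + 1)
- (2u^2 + 7u + 7)
Negate second polynomial: -2u^2 - 7u - 7
Add: -u^3 - 7u^2 - 14u - 6


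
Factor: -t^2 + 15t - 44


Roots satisfy r1 + r2 = -b/a = 15 and r1*r2 = c/a = 44.
So r1 = 4, r2 = 11.
-t^2 + 15t - 44 = -(t - r1)(t - r2) = -(t - 4)(t - 11)


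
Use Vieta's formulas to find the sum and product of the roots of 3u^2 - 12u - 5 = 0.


For au^2+bu+c=0: sum = -b/a, product = c/a.
a=3, b=-12, c=-5
Sum = -(-12)/3 = 4
Product = (-5)/3 = -5/3


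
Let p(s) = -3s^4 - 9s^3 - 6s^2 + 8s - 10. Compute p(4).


Using direct substitution:
  -3 * (4)^4 = -768
  -9 * (4)^3 = -576
  -6 * (4)^2 = -96
  8 * (4)^1 = 32
  constant: -10
Sum = -768 - 576 - 96 + 32 - 10 = -1418


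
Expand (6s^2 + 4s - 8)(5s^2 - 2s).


Distribute each term of the first polynomial:
  (6s^2)(5s^2 - 2s) = 30s^4 - 12s^3
  (4s)(5s^2 - 2s) = 20s^3 - 8s^2
  (-8)(5s^2 - 2s) = -40s^2 + 16s
Sum: 30s^4 + 8s^3 - 48s^2 + 16s


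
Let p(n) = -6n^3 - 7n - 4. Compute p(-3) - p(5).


p(-3) = 179
p(5) = -789
p(-3) - p(5) = 179 + 789 = 968


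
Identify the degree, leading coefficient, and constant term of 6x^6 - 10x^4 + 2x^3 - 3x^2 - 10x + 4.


Highest power of x is 6, with coefficient 6. Constant term is 4.
Degree = 6, leading coefficient = 6, constant term = 4


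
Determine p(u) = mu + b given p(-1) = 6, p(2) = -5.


p(u) = mu + b. Using p(-1)=6, p(2)=-5:
m = (6 + 5)/(-1 - 2) = 11/-3 = -11/3
b = 6 - m*(-1) = 6 - 11/3 = 7/3
p(u) = -(11/3)u + (7/3)


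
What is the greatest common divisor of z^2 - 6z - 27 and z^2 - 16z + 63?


Factor each:
  z^2 - 6z - 27 = (z - 9)(z + 3)
  z^2 - 16z + 63 = (z - 9)(z - 7)
Common monic factor: z - 9


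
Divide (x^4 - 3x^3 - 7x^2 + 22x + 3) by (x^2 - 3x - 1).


(x^4 - 3x^3 - 7x^2 + 22x + 3) / (x^2 - 3x - 1)
Step 1: x^2 * (x^2 - 3x - 1) = x^4 - 3x^3 - x^2; subtract.
Step 2: 0 * (x^2 - 3x - 1) = 0; subtract.
Step 3: -6 * (x^2 - 3x - 1) = -6x^2 + 18x + 6; subtract.
Quotient: x^2 - 6, Remainder: 4x - 3


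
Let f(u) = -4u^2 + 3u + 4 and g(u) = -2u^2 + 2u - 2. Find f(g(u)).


Substitute g(u) into f:
f(g(u)) = -4*(-2u^2 + 2u - 2)^2 + 3*(-2u^2 + 2u - 2) + 4
(-2u^2 + 2u - 2)^2 = 4u^4 - 8u^3 + 12u^2 - 8u + 4
Expand and combine: -16u^4 + 32u^3 - 54u^2 + 38u - 18


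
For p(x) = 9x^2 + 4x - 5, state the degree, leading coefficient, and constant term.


Highest power of x is 2, with coefficient 9. Constant term is -5.
Degree = 2, leading coefficient = 9, constant term = -5


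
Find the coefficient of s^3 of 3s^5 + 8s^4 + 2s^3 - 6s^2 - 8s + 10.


Read off the coefficient of s^3: 2


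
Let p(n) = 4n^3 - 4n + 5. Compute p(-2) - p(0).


p(-2) = -19
p(0) = 5
p(-2) - p(0) = -19 - 5 = -24


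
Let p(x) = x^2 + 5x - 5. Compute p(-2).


Using direct substitution:
  1 * (-2)^2 = 4
  5 * (-2)^1 = -10
  constant: -5
Sum = 4 - 10 - 5 = -11


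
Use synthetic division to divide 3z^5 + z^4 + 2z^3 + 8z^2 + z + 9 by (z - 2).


Synthetic division with c = 2. Coefficients: 3, 1, 2, 8, 1, 9
Bring down 3.
  3 * 2 = 6; 6 + 1 = 7
  7 * 2 = 14; 14 + 2 = 16
  16 * 2 = 32; 32 + 8 = 40
  40 * 2 = 80; 80 + 1 = 81
  81 * 2 = 162; 162 + 9 = 171
Quotient: 3z^4 + 7z^3 + 16z^2 + 40z + 81, Remainder: 171


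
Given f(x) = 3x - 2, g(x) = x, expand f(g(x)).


Substitute g(x) into f:
f(g(x)) = 3*(x) + (-2)
Expand and combine: 3x - 2


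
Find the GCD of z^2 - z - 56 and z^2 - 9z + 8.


Factor each:
  z^2 - z - 56 = (z - 8)(z + 7)
  z^2 - 9z + 8 = (z - 8)(z - 1)
Common monic factor: z - 8


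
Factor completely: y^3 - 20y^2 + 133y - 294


Try integer roots (divisors of -294). y=6: p(6)=0.
Divide out (y - 6): quotient is y^2 - 14y + 49.
Factor the quadratic: (y - 7)(y - 7)
Result: (y - 6)(y - 7)(y - 7)


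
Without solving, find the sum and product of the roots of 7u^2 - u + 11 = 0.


For au^2+bu+c=0: sum = -b/a, product = c/a.
a=7, b=-1, c=11
Sum = -(-1)/7 = 1/7
Product = (11)/7 = 11/7


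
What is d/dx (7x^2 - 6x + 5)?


Apply the power rule term by term:
  d/dx(7x^2) = 14x
  d/dx(-6x) = -6
  d/dx(5) = 0
p'(x) = 14x - 6


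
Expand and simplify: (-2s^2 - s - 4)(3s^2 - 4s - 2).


Distribute each term of the first polynomial:
  (-2s^2)(3s^2 - 4s - 2) = -6s^4 + 8s^3 + 4s^2
  (-s)(3s^2 - 4s - 2) = -3s^3 + 4s^2 + 2s
  (-4)(3s^2 - 4s - 2) = -12s^2 + 16s + 8
Sum: -6s^4 + 5s^3 - 4s^2 + 18s + 8


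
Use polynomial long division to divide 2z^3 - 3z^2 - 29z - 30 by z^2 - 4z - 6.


(2z^3 - 3z^2 - 29z - 30) / (z^2 - 4z - 6)
Step 1: 2z * (z^2 - 4z - 6) = 2z^3 - 8z^2 - 12z; subtract.
Step 2: 5 * (z^2 - 4z - 6) = 5z^2 - 20z - 30; subtract.
Quotient: 2z + 5, Remainder: 3z


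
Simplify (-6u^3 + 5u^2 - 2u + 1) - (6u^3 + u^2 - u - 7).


Distribute the minus sign:
  (-6u^3 + 5u^2 - 2u + 1)
- (6u^3 + u^2 - u - 7)
Negate second polynomial: -6u^3 - u^2 + u + 7
Add: -12u^3 + 4u^2 - u + 8


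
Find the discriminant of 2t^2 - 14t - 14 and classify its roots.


D = b^2 - 4ac = (-14)^2 - 4(2)(-14) = 196 + 112 = 308
Since D > 0: two distinct irrational roots


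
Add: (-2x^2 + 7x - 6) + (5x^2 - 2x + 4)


Align terms by degree and add:
  -2x^2 + 7x - 6
+ 5x^2 - 2x + 4
= 3x^2 + 5x - 2


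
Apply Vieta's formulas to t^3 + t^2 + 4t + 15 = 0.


Monic cubic t^3+bt^2+ct+d=0: sum=-b, pairwise sum=c, product=-d.
b=1, c=4, d=15
r1+r2+r3 = -1
r1r2+r1r3+r2r3 = 4
r1r2r3 = -15


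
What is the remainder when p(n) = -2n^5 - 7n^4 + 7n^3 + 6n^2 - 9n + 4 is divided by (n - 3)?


By the Remainder Theorem, the remainder equals p(3):
  -2*(3)^5 = -486
  -7*(3)^4 = -567
  7*(3)^3 = 189
  6*(3)^2 = 54
  -9*(3)^1 = -27
  constant: 4
Sum: -486 - 567 + 189 + 54 - 27 + 4 = -833


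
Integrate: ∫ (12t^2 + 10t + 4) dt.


Reverse power rule on each term:
  ∫ 12t^2 dt = 4t^3
  ∫ 10t dt = 5t^2
  ∫ 4 dt = 4t
F(t) = 4t^3 + 5t^2 + 4t + C


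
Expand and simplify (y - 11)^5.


Expand (y - 11)^5 by repeated multiplication:
  (y - 11)^2 = y^2 - 22y + 121
  (y - 11)^3 = y^3 - 33y^2 + 363y - 1331
  (y - 11)^4 = y^4 - 44y^3 + 726y^2 - 5324y + 14641
= y^5 - 55y^4 + 1210y^3 - 13310y^2 + 73205y - 161051


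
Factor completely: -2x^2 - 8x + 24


Roots satisfy r1 + r2 = -b/a = -4 and r1*r2 = c/a = -12.
So r1 = -6, r2 = 2.
-2x^2 - 8x + 24 = -2(x - r1)(x - r2) = -2(x + 6)(x - 2)


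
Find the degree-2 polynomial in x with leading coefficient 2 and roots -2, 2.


p(x) = 2(x + 2)(x - 2)
Expand: 2x^2 - 8


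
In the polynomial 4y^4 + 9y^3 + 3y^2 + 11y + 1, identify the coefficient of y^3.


Read off the coefficient of y^3: 9


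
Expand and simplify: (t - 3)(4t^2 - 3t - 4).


Distribute each term of the first polynomial:
  (t)(4t^2 - 3t - 4) = 4t^3 - 3t^2 - 4t
  (-3)(4t^2 - 3t - 4) = -12t^2 + 9t + 12
Sum: 4t^3 - 15t^2 + 5t + 12


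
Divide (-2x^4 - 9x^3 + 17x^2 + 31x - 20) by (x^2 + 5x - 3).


(-2x^4 - 9x^3 + 17x^2 + 31x - 20) / (x^2 + 5x - 3)
Step 1: -2x^2 * (x^2 + 5x - 3) = -2x^4 - 10x^3 + 6x^2; subtract.
Step 2: x * (x^2 + 5x - 3) = x^3 + 5x^2 - 3x; subtract.
Step 3: 6 * (x^2 + 5x - 3) = 6x^2 + 30x - 18; subtract.
Quotient: -2x^2 + x + 6, Remainder: 4x - 2


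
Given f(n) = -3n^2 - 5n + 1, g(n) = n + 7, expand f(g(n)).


Substitute g(n) into f:
f(g(n)) = -3*(n + 7)^2 + (-5)*(n + 7) + 1
(n + 7)^2 = n^2 + 14n + 49
Expand and combine: -3n^2 - 47n - 181


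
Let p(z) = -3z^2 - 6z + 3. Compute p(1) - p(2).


p(1) = -6
p(2) = -21
p(1) - p(2) = -6 + 21 = 15


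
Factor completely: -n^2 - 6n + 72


Roots satisfy r1 + r2 = -b/a = -6 and r1*r2 = c/a = -72.
So r1 = 6, r2 = -12.
-n^2 - 6n + 72 = -(n - r1)(n - r2) = -(n - 6)(n + 12)


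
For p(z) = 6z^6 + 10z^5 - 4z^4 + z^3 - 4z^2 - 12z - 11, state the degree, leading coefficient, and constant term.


Highest power of z is 6, with coefficient 6. Constant term is -11.
Degree = 6, leading coefficient = 6, constant term = -11


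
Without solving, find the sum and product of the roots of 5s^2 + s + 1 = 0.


For as^2+bs+c=0: sum = -b/a, product = c/a.
a=5, b=1, c=1
Sum = -(1)/5 = -1/5
Product = (1)/5 = 1/5


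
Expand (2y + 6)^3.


Expand (2y + 6)^3 by repeated multiplication:
  (2y + 6)^2 = 4y^2 + 24y + 36
= 8y^3 + 72y^2 + 216y + 216


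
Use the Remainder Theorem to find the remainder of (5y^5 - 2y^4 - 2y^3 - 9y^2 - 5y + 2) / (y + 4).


By the Remainder Theorem, the remainder equals p(-4):
  5*(-4)^5 = -5120
  -2*(-4)^4 = -512
  -2*(-4)^3 = 128
  -9*(-4)^2 = -144
  -5*(-4)^1 = 20
  constant: 2
Sum: -5120 - 512 + 128 - 144 + 20 + 2 = -5626


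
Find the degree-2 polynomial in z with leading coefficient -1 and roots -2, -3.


p(z) = -(z + 2)(z + 3)
Expand: -z^2 - 5z - 6


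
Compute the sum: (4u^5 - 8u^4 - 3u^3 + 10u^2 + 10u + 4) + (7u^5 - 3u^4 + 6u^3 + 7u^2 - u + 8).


Align terms by degree and add:
  4u^5 - 8u^4 - 3u^3 + 10u^2 + 10u + 4
+ 7u^5 - 3u^4 + 6u^3 + 7u^2 - u + 8
= 11u^5 - 11u^4 + 3u^3 + 17u^2 + 9u + 12


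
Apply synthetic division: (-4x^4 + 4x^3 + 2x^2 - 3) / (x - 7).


Synthetic division with c = 7. Coefficients: -4, 4, 2, 0, -3
Bring down -4.
  -4 * 7 = -28; -28 + 4 = -24
  -24 * 7 = -168; -168 + 2 = -166
  -166 * 7 = -1162; -1162 + 0 = -1162
  -1162 * 7 = -8134; -8134 - 3 = -8137
Quotient: -4x^3 - 24x^2 - 166x - 1162, Remainder: -8137


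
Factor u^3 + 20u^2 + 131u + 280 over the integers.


Try integer roots (divisors of 280). u=-5: p(-5)=0.
Divide out (u + 5): quotient is u^2 + 15u + 56.
Factor the quadratic: (u + 8)(u + 7)
Result: (u + 5)(u + 8)(u + 7)


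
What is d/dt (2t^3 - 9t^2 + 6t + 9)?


Apply the power rule term by term:
  d/dt(2t^3) = 6t^2
  d/dt(-9t^2) = -18t
  d/dt(6t) = 6
  d/dt(9) = 0
p'(t) = 6t^2 - 18t + 6


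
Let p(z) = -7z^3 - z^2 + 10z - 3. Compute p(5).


Using direct substitution:
  -7 * (5)^3 = -875
  -1 * (5)^2 = -25
  10 * (5)^1 = 50
  constant: -3
Sum = -875 - 25 + 50 - 3 = -853


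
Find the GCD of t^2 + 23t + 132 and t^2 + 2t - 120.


Factor each:
  t^2 + 23t + 132 = (t + 12)(t + 11)
  t^2 + 2t - 120 = (t + 12)(t - 10)
Common monic factor: t + 12


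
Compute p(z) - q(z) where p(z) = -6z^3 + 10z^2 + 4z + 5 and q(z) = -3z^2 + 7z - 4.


Distribute the minus sign:
  (-6z^3 + 10z^2 + 4z + 5)
- (-3z^2 + 7z - 4)
Negate second polynomial: 3z^2 - 7z + 4
Add: -6z^3 + 13z^2 - 3z + 9


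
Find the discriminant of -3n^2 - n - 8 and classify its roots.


D = b^2 - 4ac = (-1)^2 - 4(-3)(-8) = 1 - 96 = -95
Since D < 0: two complex conjugate roots (no real roots)


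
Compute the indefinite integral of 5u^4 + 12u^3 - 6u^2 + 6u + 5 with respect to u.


Reverse power rule on each term:
  ∫ 5u^4 du = u^5
  ∫ 12u^3 du = 3u^4
  ∫ -6u^2 du = -2u^3
  ∫ 6u du = 3u^2
  ∫ 5 du = 5u
F(u) = u^5 + 3u^4 - 2u^3 + 3u^2 + 5u + C


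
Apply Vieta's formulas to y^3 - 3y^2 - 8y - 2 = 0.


Monic cubic y^3+by^2+cy+d=0: sum=-b, pairwise sum=c, product=-d.
b=-3, c=-8, d=-2
r1+r2+r3 = 3
r1r2+r1r3+r2r3 = -8
r1r2r3 = 2


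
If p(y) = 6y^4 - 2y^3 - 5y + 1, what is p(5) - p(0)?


p(5) = 3476
p(0) = 1
p(5) - p(0) = 3476 - 1 = 3475


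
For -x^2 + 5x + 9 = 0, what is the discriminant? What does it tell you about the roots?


D = b^2 - 4ac = (5)^2 - 4(-1)(9) = 25 + 36 = 61
Since D > 0: two distinct irrational roots


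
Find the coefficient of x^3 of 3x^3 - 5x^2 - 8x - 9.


Read off the coefficient of x^3: 3


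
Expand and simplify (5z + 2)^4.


Expand (5z + 2)^4 by repeated multiplication:
  (5z + 2)^2 = 25z^2 + 20z + 4
  (5z + 2)^3 = 125z^3 + 150z^2 + 60z + 8
= 625z^4 + 1000z^3 + 600z^2 + 160z + 16


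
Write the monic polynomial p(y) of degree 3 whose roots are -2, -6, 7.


p(y) = (y + 2)(y + 6)(y - 7)
Expand: y^3 + y^2 - 44y - 84


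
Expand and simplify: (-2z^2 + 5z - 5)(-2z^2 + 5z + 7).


Distribute each term of the first polynomial:
  (-2z^2)(-2z^2 + 5z + 7) = 4z^4 - 10z^3 - 14z^2
  (5z)(-2z^2 + 5z + 7) = -10z^3 + 25z^2 + 35z
  (-5)(-2z^2 + 5z + 7) = 10z^2 - 25z - 35
Sum: 4z^4 - 20z^3 + 21z^2 + 10z - 35


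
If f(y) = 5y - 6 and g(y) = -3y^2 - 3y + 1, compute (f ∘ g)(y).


Substitute g(y) into f:
f(g(y)) = 5*(-3y^2 - 3y + 1) + (-6)
Expand and combine: -15y^2 - 15y - 1


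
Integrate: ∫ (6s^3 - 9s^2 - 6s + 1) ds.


Reverse power rule on each term:
  ∫ 6s^3 ds = (3/2)s^4
  ∫ -9s^2 ds = -3s^3
  ∫ -6s ds = -3s^2
  ∫ 1 ds = s
F(s) = (3/2)s^4 - 3s^3 - 3s^2 + s + C


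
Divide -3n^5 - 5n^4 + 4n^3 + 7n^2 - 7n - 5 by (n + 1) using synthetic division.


Synthetic division with c = -1. Coefficients: -3, -5, 4, 7, -7, -5
Bring down -3.
  -3 * -1 = 3; 3 - 5 = -2
  -2 * -1 = 2; 2 + 4 = 6
  6 * -1 = -6; -6 + 7 = 1
  1 * -1 = -1; -1 - 7 = -8
  -8 * -1 = 8; 8 - 5 = 3
Quotient: -3n^4 - 2n^3 + 6n^2 + n - 8, Remainder: 3


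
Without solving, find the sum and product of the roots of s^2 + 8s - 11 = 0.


For as^2+bs+c=0: sum = -b/a, product = c/a.
a=1, b=8, c=-11
Sum = -(8)/1 = -8
Product = (-11)/1 = -11


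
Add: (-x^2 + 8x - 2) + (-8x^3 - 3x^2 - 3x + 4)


Align terms by degree and add:
  -x^2 + 8x - 2
  -8x^3 - 3x^2 - 3x + 4
= -8x^3 - 4x^2 + 5x + 2


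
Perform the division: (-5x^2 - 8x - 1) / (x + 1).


(-5x^2 - 8x - 1) / (x + 1)
Step 1: -5x * (x + 1) = -5x^2 - 5x; subtract.
Step 2: -3 * (x + 1) = -3x - 3; subtract.
Quotient: -5x - 3, Remainder: 2


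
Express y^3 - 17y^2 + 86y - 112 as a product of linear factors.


Try integer roots (divisors of -112). y=7: p(7)=0.
Divide out (y - 7): quotient is y^2 - 10y + 16.
Factor the quadratic: (y - 2)(y - 8)
Result: (y - 7)(y - 2)(y - 8)


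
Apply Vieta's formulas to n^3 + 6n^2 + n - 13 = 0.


Monic cubic n^3+bn^2+cn+d=0: sum=-b, pairwise sum=c, product=-d.
b=6, c=1, d=-13
r1+r2+r3 = -6
r1r2+r1r3+r2r3 = 1
r1r2r3 = 13


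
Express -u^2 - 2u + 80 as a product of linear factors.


Roots satisfy r1 + r2 = -b/a = -2 and r1*r2 = c/a = -80.
So r1 = -10, r2 = 8.
-u^2 - 2u + 80 = -(u - r1)(u - r2) = -(u + 10)(u - 8)


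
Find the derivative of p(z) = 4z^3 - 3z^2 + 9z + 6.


Apply the power rule term by term:
  d/dz(4z^3) = 12z^2
  d/dz(-3z^2) = -6z
  d/dz(9z) = 9
  d/dz(6) = 0
p'(z) = 12z^2 - 6z + 9


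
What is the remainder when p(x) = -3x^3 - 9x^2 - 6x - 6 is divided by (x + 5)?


By the Remainder Theorem, the remainder equals p(-5):
  -3*(-5)^3 = 375
  -9*(-5)^2 = -225
  -6*(-5)^1 = 30
  constant: -6
Sum: 375 - 225 + 30 - 6 = 174


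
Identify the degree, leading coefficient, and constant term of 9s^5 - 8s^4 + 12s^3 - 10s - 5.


Highest power of s is 5, with coefficient 9. Constant term is -5.
Degree = 5, leading coefficient = 9, constant term = -5


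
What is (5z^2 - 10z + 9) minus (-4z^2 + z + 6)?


Distribute the minus sign:
  (5z^2 - 10z + 9)
- (-4z^2 + z + 6)
Negate second polynomial: 4z^2 - z - 6
Add: 9z^2 - 11z + 3


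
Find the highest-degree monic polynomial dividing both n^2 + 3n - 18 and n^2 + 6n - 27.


Factor each:
  n^2 + 3n - 18 = (n - 3)(n + 6)
  n^2 + 6n - 27 = (n - 3)(n + 9)
Common monic factor: n - 3


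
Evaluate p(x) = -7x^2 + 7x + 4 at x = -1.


Using direct substitution:
  -7 * (-1)^2 = -7
  7 * (-1)^1 = -7
  constant: 4
Sum = -7 - 7 + 4 = -10


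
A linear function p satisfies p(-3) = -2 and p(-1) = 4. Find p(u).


p(u) = mu + b. Using p(-3)=-2, p(-1)=4:
m = (-2 - 4)/(-3 + 1) = -6/-2 = 3
b = -2 - m*(-3) = -2 + 9 = 7
p(u) = 3u + 7


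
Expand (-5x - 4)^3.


Expand (-5x - 4)^3 by repeated multiplication:
  (-5x - 4)^2 = 25x^2 + 40x + 16
= -125x^3 - 300x^2 - 240x - 64


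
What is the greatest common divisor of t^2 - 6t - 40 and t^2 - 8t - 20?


Factor each:
  t^2 - 6t - 40 = (t - 10)(t + 4)
  t^2 - 8t - 20 = (t - 10)(t + 2)
Common monic factor: t - 10


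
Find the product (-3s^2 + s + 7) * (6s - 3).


Distribute each term of the first polynomial:
  (-3s^2)(6s - 3) = -18s^3 + 9s^2
  (s)(6s - 3) = 6s^2 - 3s
  (7)(6s - 3) = 42s - 21
Sum: -18s^3 + 15s^2 + 39s - 21


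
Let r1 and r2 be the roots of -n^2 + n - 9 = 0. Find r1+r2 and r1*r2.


For an^2+bn+c=0: sum = -b/a, product = c/a.
a=-1, b=1, c=-9
Sum = -(1)/-1 = 1
Product = (-9)/-1 = 9


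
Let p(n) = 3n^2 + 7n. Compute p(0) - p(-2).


p(0) = 0
p(-2) = -2
p(0) - p(-2) = 0 + 2 = 2


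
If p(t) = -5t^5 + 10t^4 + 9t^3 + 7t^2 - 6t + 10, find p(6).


Using direct substitution:
  -5 * (6)^5 = -38880
  10 * (6)^4 = 12960
  9 * (6)^3 = 1944
  7 * (6)^2 = 252
  -6 * (6)^1 = -36
  constant: 10
Sum = -38880 + 12960 + 1944 + 252 - 36 + 10 = -23750


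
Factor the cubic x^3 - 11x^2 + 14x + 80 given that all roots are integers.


Try integer roots (divisors of 80). x=8: p(8)=0.
Divide out (x - 8): quotient is x^2 - 3x - 10.
Factor the quadratic: (x + 2)(x - 5)
Result: (x - 8)(x + 2)(x - 5)


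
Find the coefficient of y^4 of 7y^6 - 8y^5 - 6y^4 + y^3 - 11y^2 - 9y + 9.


Read off the coefficient of y^4: -6


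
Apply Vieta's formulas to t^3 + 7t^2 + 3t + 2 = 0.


Monic cubic t^3+bt^2+ct+d=0: sum=-b, pairwise sum=c, product=-d.
b=7, c=3, d=2
r1+r2+r3 = -7
r1r2+r1r3+r2r3 = 3
r1r2r3 = -2


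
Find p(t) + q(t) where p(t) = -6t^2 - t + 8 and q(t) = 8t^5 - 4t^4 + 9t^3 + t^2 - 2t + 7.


Align terms by degree and add:
  -6t^2 - t + 8
+ 8t^5 - 4t^4 + 9t^3 + t^2 - 2t + 7
= 8t^5 - 4t^4 + 9t^3 - 5t^2 - 3t + 15


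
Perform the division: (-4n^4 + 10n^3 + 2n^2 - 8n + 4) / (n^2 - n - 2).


(-4n^4 + 10n^3 + 2n^2 - 8n + 4) / (n^2 - n - 2)
Step 1: -4n^2 * (n^2 - n - 2) = -4n^4 + 4n^3 + 8n^2; subtract.
Step 2: 6n * (n^2 - n - 2) = 6n^3 - 6n^2 - 12n; subtract.
Step 3: 0 * (n^2 - n - 2) = 0; subtract.
Quotient: -4n^2 + 6n, Remainder: 4n + 4


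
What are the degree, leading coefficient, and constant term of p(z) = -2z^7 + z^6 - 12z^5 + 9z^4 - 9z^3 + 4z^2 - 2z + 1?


Highest power of z is 7, with coefficient -2. Constant term is 1.
Degree = 7, leading coefficient = -2, constant term = 1


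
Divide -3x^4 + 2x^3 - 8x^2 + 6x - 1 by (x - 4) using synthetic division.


Synthetic division with c = 4. Coefficients: -3, 2, -8, 6, -1
Bring down -3.
  -3 * 4 = -12; -12 + 2 = -10
  -10 * 4 = -40; -40 - 8 = -48
  -48 * 4 = -192; -192 + 6 = -186
  -186 * 4 = -744; -744 - 1 = -745
Quotient: -3x^3 - 10x^2 - 48x - 186, Remainder: -745


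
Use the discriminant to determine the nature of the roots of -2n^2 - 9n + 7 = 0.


D = b^2 - 4ac = (-9)^2 - 4(-2)(7) = 81 + 56 = 137
Since D > 0: two distinct irrational roots


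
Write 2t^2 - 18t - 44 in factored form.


Roots satisfy r1 + r2 = -b/a = 9 and r1*r2 = c/a = -22.
So r1 = -2, r2 = 11.
2t^2 - 18t - 44 = 2(t - r1)(t - r2) = 2(t + 2)(t - 11)


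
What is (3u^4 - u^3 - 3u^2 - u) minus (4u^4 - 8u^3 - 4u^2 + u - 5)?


Distribute the minus sign:
  (3u^4 - u^3 - 3u^2 - u)
- (4u^4 - 8u^3 - 4u^2 + u - 5)
Negate second polynomial: -4u^4 + 8u^3 + 4u^2 - u + 5
Add: -u^4 + 7u^3 + u^2 - 2u + 5


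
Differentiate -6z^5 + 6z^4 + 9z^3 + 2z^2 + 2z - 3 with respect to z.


Apply the power rule term by term:
  d/dz(-6z^5) = -30z^4
  d/dz(6z^4) = 24z^3
  d/dz(9z^3) = 27z^2
  d/dz(2z^2) = 4z
  d/dz(2z) = 2
  d/dz(-3) = 0
p'(z) = -30z^4 + 24z^3 + 27z^2 + 4z + 2


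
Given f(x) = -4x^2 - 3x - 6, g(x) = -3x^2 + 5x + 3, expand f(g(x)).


Substitute g(x) into f:
f(g(x)) = -4*(-3x^2 + 5x + 3)^2 + (-3)*(-3x^2 + 5x + 3) + (-6)
(-3x^2 + 5x + 3)^2 = 9x^4 - 30x^3 + 7x^2 + 30x + 9
Expand and combine: -36x^4 + 120x^3 - 19x^2 - 135x - 51
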